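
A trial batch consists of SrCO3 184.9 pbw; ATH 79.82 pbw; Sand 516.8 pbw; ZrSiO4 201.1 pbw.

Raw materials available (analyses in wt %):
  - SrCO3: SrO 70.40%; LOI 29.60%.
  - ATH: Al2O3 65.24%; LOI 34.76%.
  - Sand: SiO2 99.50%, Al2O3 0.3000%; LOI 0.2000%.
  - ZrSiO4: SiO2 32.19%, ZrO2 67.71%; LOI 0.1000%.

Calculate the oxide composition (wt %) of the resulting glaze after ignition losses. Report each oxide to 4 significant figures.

All internal work holds exact precision from start to finish. Working values appear (rounded to 4 significant figures) at each printed step — each reported number takes exactly one rounding — the derived quantities (glass mass, yield, totals, four oxide percentages, LOI) are re-derived from the weighed amounts at 898.9 pbw of glass in exact precision as they appear in question or answer.
What the batch supplies per oxide:
  SiO2: 516.8·0.9950 + 201.1·0.3219 = 579.0 pbw
  SrO: 184.9·0.7040 = 130.2 pbw
  ZrO2: 201.1·0.6771 = 136.2 pbw
  Al2O3: 79.82·0.6524 + 516.8·0.003000 = 53.62 pbw
LOI: 184.9·0.2960 + 79.82·0.3476 + 516.8·0.002000 + 201.1·0.001000 = 83.71 pbw
The glass mass, total less LOI, = 982.6 − 83.71 = 898.9 pbw (= the summed oxide contributions)
each wt % is 100 × oxide ÷ glass

Glass mass = 898.9 pbw (batch 982.6 − LOI 83.71).
Composition: SiO2 64.41%, SrO 14.48%, ZrO2 15.15%, Al2O3 5.966%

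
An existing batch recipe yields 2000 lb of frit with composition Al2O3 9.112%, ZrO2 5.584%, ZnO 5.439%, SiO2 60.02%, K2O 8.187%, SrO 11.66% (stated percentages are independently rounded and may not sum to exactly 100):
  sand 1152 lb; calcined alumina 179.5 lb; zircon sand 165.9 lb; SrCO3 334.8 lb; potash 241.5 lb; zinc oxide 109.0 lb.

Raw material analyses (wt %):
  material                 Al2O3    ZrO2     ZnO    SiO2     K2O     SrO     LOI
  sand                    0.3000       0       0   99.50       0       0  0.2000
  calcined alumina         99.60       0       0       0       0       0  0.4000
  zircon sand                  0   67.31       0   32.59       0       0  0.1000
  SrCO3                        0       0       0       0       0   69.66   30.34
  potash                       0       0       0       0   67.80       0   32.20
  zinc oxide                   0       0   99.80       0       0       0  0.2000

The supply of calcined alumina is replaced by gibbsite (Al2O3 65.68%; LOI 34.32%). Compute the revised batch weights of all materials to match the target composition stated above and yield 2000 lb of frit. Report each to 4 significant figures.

Revised batch per 2000 lb frit:
  sand: 1152 lb
  gibbsite: 272.2 lb
  zircon sand: 165.9 lb
  SrCO3: 334.8 lb
  potash: 241.5 lb
  zinc oxide: 109.0 lb
Total batch = 2275 lb; LOI loss = 275.4 lb

Each numeric step carries full float precision in all steps — working values appear rounded to 4 significant digits within the worked lines — each reported value carries a single rounding. All derived quantities are carried in full float precision (net glass mass, LOI, the six compositions, yield, the totals) from the batch weights on 2000 lb of glass as they appear in either problem or answer.
Oxide mass targets, per 2000 lb frit:
  Al2O3: 9.112% × 2000 = 182.2 lb
  ZrO2: 5.584% × 2000 = 111.7 lb
  ZnO: 5.439% × 2000 = 108.8 lb
  SiO2: 60.02% × 2000 = 1200 lb
  K2O: 8.187% × 2000 = 163.7 lb
  SrO: 11.66% × 2000 = 233.2 lb
A balance pass over the oxides, applying the batch weights above, under the basis named above (each sum matches its target mass within answer rounding):
  Al2O3: 1152·0.003000 + 272.2·0.6568 = 182.2 lb (target 182.2 lb)
  ZrO2: 165.9·0.6731 = 111.7 lb (target 111.7 lb)
  ZnO: 109.0·0.9980 = 108.8 lb (target 108.8 lb)
  SiO2: 1152·0.9950 + 165.9·0.3259 = 1200 lb (target 1200 lb)
  K2O: 241.5·0.6780 = 163.7 lb (target 163.7 lb)
  SrO: 334.8·0.6966 = 233.2 lb (target 233.2 lb)
Glass-mass sanity pass: net batch after ignition = 2000 lb (oxide target masses add up to 2000 lb; against the stated basis, 2000 lb — differing by rounding only).
Whole-batch sum: Σ batch = 2275 lb; the LOI term Σ batch·LOI equals 275.4 lb; yield = glass ÷ total batch = 87.89%.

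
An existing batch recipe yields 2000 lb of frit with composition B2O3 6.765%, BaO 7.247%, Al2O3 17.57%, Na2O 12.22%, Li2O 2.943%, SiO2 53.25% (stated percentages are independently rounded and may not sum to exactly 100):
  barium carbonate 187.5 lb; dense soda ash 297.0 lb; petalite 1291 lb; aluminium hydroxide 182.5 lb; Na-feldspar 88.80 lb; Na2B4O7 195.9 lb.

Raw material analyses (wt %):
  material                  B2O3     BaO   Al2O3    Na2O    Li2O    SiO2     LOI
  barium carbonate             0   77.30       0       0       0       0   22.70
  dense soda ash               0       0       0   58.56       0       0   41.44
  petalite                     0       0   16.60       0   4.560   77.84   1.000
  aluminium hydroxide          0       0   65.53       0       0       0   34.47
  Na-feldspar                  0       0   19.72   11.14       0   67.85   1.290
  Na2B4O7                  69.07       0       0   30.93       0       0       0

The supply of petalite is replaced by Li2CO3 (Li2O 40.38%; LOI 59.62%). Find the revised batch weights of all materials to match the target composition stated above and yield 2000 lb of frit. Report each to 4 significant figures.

Revised batch per 2000 lb frit:
  barium carbonate: 187.5 lb
  dense soda ash: 15.29 lb
  Li2CO3: 145.8 lb
  aluminium hydroxide: 63.89 lb
  Na-feldspar: 1570 lb
  Na2B4O7: 195.9 lb
Total batch = 2178 lb; LOI loss = 178.1 lb

Intermediates appear rounded to 4 significant figures. The whole derivation keeps exact precision all the way through — exactly one rounding goes into each reported value — the derived quantities (the six compositions, yield, totals, LOI, net glass mass) are carried at full float precision starting from the weights per 2000 lb of glass exactly as shown in question or answer.
Target oxide masses per 2000 lb frit:
  B2O3: 6.765% × 2000 = 135.3 lb
  BaO: 7.247% × 2000 = 144.9 lb
  Al2O3: 17.57% × 2000 = 351.4 lb
  Na2O: 12.22% × 2000 = 244.4 lb
  Li2O: 2.943% × 2000 = 58.86 lb
  SiO2: 53.25% × 2000 = 1065 lb
Balance tally, oxide-wise, from the weights as reported, on the stated basis (sums match the target masses within answer rounding):
  B2O3: 195.9·0.6907 = 135.3 lb (target 135.3 lb)
  BaO: 187.5·0.7730 = 144.9 lb (target 144.9 lb)
  Al2O3: 63.89·0.6553 + 1570·0.1972 = 351.5 lb (target 351.4 lb)
  Na2O: 15.29·0.5856 + 1570·0.1114 + 195.9·0.3093 = 244.4 lb (target 244.4 lb)
  Li2O: 145.8·0.4038 = 58.87 lb (target 58.86 lb)
  SiO2: 1570·0.6785 = 1065 lb (target 1065 lb)
Glass-mass sanity pass: the batch minus its LOI: 2000 lb (targets for the oxides total 2000 lb; basis as stated: 2000 lb — gaps are rounding artifacts).
Adding the batch up: Σ batch = 2178 lb; LOI loss = Σ batch·LOI = 178.1 lb; glass ÷ batch gives a yield of 91.82%.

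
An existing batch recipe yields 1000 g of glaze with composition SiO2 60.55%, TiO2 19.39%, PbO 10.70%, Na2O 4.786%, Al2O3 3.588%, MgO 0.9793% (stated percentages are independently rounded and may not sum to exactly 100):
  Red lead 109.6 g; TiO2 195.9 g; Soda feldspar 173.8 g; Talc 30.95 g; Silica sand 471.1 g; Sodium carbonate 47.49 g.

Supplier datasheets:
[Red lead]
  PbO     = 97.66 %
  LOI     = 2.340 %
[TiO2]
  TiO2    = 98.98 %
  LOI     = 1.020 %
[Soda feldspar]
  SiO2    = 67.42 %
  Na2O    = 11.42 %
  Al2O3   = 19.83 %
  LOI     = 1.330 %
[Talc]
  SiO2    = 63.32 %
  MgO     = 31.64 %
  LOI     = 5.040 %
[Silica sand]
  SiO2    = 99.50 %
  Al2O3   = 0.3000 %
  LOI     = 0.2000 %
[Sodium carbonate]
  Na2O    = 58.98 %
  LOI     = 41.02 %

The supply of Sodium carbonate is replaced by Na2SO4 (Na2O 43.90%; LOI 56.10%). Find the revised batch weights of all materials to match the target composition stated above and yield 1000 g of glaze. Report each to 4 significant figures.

Working values are printed (rounded to 4 significant figures) across the worked steps — the whole derivation keeps exact precision through the solve; a single rounding produces each reported number; derived quantities (yield, six oxide percentages, totals, ignition loss, glass mass) are computed at full float precision using the weight values at 1000 g of glass, exactly as shown in question or answer.
Oxide-by-oxide targets in 1000 g glaze:
  SiO2: 60.55% × 1000 = 605.5 g
  TiO2: 19.39% × 1000 = 193.9 g
  PbO: 10.70% × 1000 = 107.0 g
  Na2O: 4.786% × 1000 = 47.86 g
  Al2O3: 3.588% × 1000 = 35.88 g
  MgO: 0.9793% × 1000 = 9.793 g
Mass-balance tally per oxide working from each reported weight, relative to the basis at hand (delivered sums recover each target modulo rounding of the values):
  SiO2: 173.8·0.6742 + 30.95·0.6332 + 471.1·0.9950 = 605.5 g (target 605.5 g)
  TiO2: 195.9·0.9898 = 193.9 g (target 193.9 g)
  PbO: 109.6·0.9766 = 107.0 g (target 107.0 g)
  Na2O: 173.8·0.1142 + 63.81·0.4390 = 47.86 g (target 47.86 g)
  Al2O3: 173.8·0.1983 + 471.1·0.003000 = 35.88 g (target 35.88 g)
  MgO: 30.95·0.3164 = 9.793 g (target 9.793 g)
Glass-mass bookkeeping: Σ batch − LOI loss = 1000 g (per-oxide target masses sum to 999.9 g; basis as stated: 1000 g — rounding explains the deltas).
Whole-batch sum: Σ batch = 1045 g; Σ batch·LOI gives LOI loss = 45.17 g; the yield ratio, glass ÷ batch: 95.68%.

Revised batch per 1000 g glaze:
  Red lead: 109.6 g
  TiO2: 195.9 g
  Soda feldspar: 173.8 g
  Talc: 30.95 g
  Silica sand: 471.1 g
  Na2SO4: 63.81 g
Total batch = 1045 g; LOI loss = 45.17 g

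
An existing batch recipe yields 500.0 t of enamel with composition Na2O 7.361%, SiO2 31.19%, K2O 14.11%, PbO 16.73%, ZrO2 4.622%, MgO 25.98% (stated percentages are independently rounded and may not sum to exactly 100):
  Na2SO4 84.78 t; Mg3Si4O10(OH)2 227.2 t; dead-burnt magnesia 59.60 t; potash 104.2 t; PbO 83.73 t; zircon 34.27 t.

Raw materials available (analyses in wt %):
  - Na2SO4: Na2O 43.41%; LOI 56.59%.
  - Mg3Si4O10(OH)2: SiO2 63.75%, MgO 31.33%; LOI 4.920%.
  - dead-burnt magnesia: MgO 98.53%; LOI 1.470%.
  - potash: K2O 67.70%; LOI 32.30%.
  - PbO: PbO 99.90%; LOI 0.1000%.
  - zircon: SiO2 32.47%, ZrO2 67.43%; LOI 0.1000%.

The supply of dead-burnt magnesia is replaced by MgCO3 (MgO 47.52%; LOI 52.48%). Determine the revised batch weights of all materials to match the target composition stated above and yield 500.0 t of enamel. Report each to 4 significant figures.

All internal work keeps full float precision through the solve — mid-chain values appear rounded off to 4 significant figures across the worked steps. Each reported figure is rounded only once — the derived quantities, including glass mass, the six compositions, ignition loss, yield, the totals, are rebuilt from the batch weights on 500.0 t of glass in exact precision, as quoted within the problem or the answer.
Oxide-by-oxide targets in 500.0 t enamel:
  Na2O: 7.361% × 500.0 = 36.80 t
  SiO2: 31.19% × 500.0 = 156.0 t
  K2O: 14.11% × 500.0 = 70.55 t
  PbO: 16.73% × 500.0 = 83.65 t
  ZrO2: 4.622% × 500.0 = 23.11 t
  MgO: 25.98% × 500.0 = 129.9 t
Oxide-by-oxide audit on the weights just shown, relative to the basis at hand (summed amounts equal target values once rounding is allowed for):
  Na2O: 84.78·0.4341 = 36.80 t (target 36.80 t)
  SiO2: 227.2·0.6375 + 34.27·0.3247 = 156.0 t (target 156.0 t)
  K2O: 104.2·0.6770 = 70.54 t (target 70.55 t)
  PbO: 83.73·0.9990 = 83.65 t (target 83.65 t)
  ZrO2: 34.27·0.6743 = 23.11 t (target 23.11 t)
  MgO: 227.2·0.3133 + 123.6·0.4752 = 129.9 t (target 129.9 t)
Mass balance on the glass: whole batch net of LOI = 500.0 t (summing oxide targets gives 500.0 t; versus the stated basis of 500.0 t — differing by rounding only).
Adding the batch up: Σ batch = 657.8 t; loss to ignition Σ batch·LOI = 157.8 t; yield: glass divided by total = 76.01%.

Revised batch per 500.0 t enamel:
  Na2SO4: 84.78 t
  Mg3Si4O10(OH)2: 227.2 t
  MgCO3: 123.6 t
  potash: 104.2 t
  PbO: 83.73 t
  zircon: 34.27 t
Total batch = 657.8 t; LOI loss = 157.8 t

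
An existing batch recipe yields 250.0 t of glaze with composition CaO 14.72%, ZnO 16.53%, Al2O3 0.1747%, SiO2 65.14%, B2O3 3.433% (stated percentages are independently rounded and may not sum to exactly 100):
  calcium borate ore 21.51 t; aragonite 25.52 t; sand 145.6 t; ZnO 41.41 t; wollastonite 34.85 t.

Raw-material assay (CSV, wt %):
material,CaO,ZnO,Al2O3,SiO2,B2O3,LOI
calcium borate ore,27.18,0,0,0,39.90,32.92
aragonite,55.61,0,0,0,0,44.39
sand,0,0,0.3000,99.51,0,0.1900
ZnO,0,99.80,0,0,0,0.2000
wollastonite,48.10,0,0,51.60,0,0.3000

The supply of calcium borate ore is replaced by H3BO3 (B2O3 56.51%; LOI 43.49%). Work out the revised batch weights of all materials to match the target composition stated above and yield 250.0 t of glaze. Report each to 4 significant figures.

Revised batch per 250.0 t glaze:
  H3BO3: 15.19 t
  aragonite: 36.04 t
  sand: 145.6 t
  ZnO: 41.41 t
  wollastonite: 34.85 t
Total batch = 273.1 t; LOI loss = 23.07 t

Working values are displayed, rounded to 4 significant figures, at each printed step — full float precision is carried throughout. Exactly one rounding goes into every reported figure. All derived quantities are re-derived using the weight values for 250.0 t of glass in full precision (glass mass, the five compositions, yield, totals, ignition loss) precisely as stated by either problem or answer.
Oxide mass targets, per 250.0 t glaze:
  CaO: 14.72% × 250.0 = 36.80 t
  ZnO: 16.53% × 250.0 = 41.32 t
  Al2O3: 0.1747% × 250.0 = 0.4368 t
  SiO2: 65.14% × 250.0 = 162.8 t
  B2O3: 3.433% × 250.0 = 8.582 t
Checking each oxide sum working from each reported weight, per the basis as stated (target by target, the sums agree modulo rounding of the values):
  CaO: 36.04·0.5561 + 34.85·0.4810 = 36.80 t (target 36.80 t)
  ZnO: 41.41·0.9980 = 41.33 t (target 41.32 t)
  Al2O3: 145.6·0.003000 = 0.4368 t (target 0.4368 t)
  SiO2: 145.6·0.9951 + 34.85·0.5160 = 162.9 t (target 162.8 t)
  B2O3: 15.19·0.5651 = 8.584 t (target 8.582 t)
Glass-mass sanity pass: Σ batch − LOI loss = 250.0 t (oxide target masses add up to 250.0 t; with the basis standing at 250.0 t — gaps are rounding artifacts).
Adding the batch up: Σ batch = 273.1 t; the LOI term Σ batch·LOI equals 23.07 t; glass ÷ batch gives a yield of 91.55%.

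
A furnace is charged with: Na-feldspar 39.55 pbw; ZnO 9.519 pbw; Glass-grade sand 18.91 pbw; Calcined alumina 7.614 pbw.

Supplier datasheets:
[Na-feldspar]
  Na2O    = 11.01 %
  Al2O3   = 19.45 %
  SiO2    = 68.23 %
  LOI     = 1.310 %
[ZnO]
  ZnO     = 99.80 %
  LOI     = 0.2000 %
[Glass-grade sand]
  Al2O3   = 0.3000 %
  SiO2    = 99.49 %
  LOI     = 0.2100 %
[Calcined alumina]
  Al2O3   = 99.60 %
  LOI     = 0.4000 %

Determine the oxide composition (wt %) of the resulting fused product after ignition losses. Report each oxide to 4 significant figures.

Each numeric step runs at full precision throughout. Values along the way appear rounded off to 4 significant figures within the worked lines — every reported value is rounded exactly once. The derived quantities (net glass mass, yield, totals, LOI, four oxide percentages) are carried at exact precision using the weight values for 74.99 pbw of glass as given in the problem or answer text.
Oxide masses out of the charge:
  ZnO: 9.519·0.9980 = 9.500 pbw
  Na2O: 39.55·0.1101 = 4.354 pbw
  Al2O3: 39.55·0.1945 + 18.91·0.003000 + 7.614·0.9960 = 15.33 pbw
  SiO2: 39.55·0.6823 + 18.91·0.9949 = 45.80 pbw
LOI: 39.55·0.01310 + 9.519·0.002000 + 18.91·0.002100 + 7.614·0.004000 = 0.6073 pbw
The glass mass, total less LOI, = 75.59 − 0.6073 = 74.99 pbw (= the summed oxide contributions)
percent by weight: oxide/glass ×100

Glass mass = 74.99 pbw (batch 75.59 − LOI 0.6073).
Composition: ZnO 12.67%, Na2O 5.807%, Al2O3 20.45%, SiO2 61.08%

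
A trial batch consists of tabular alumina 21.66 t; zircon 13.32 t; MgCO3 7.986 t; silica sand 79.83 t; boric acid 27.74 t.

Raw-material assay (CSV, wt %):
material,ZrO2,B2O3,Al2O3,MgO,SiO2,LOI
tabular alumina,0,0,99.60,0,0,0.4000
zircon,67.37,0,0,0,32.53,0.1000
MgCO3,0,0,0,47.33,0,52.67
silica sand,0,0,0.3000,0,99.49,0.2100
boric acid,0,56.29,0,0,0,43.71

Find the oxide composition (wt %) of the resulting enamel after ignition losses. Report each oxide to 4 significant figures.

Glass mass = 133.9 t (batch 150.5 − LOI 16.60).
Composition: ZrO2 6.700%, B2O3 11.66%, Al2O3 16.29%, MgO 2.822%, SiO2 62.53%

Working values are printed rounded to 4 significant figures when written out; each numeric step carries exact precision at all times. Every reported figure takes a single rounding. Derived quantities are recomputed at full float precision (totals, ignition loss, net glass mass, the yield, the five compositions) using the weight values for 133.9 t of glass, as written in the question or the answer.
What the batch supplies per oxide:
  ZrO2: 13.32·0.6737 = 8.974 t
  B2O3: 27.74·0.5629 = 15.61 t
  Al2O3: 21.66·0.9960 + 79.83·0.003000 = 21.81 t
  MgO: 7.986·0.4733 = 3.780 t
  SiO2: 13.32·0.3253 + 79.83·0.9949 = 83.76 t
LOI: 21.66·0.004000 + 13.32·0.001000 + 7.986·0.5267 + 79.83·0.002100 + 27.74·0.4371 = 16.60 t
batch − LOI leaves glass = 150.5 − 16.60 = 133.9 t (matching Σ of the oxides)
wt % = 100 × oxide mass / glass mass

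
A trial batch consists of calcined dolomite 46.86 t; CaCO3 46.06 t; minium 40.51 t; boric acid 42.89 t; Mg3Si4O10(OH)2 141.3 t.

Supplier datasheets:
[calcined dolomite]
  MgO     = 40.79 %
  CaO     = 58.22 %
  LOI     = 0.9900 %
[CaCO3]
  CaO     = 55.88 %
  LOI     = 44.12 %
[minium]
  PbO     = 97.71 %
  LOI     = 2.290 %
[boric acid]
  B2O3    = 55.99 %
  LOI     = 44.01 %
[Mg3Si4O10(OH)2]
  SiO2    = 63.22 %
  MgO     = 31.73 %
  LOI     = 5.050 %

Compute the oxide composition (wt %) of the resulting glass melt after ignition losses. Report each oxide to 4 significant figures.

Glass mass = 269.9 t (batch 317.6 − LOI 47.72).
Composition: SiO2 33.10%, MgO 23.69%, PbO 14.67%, B2O3 8.898%, CaO 19.64%

The whole derivation holds full precision from first step to last; intermediates appear (rounded to four significant figures) alongside each step — every reported figure is rounded exactly once. Derived quantities are re-derived in full float precision (the five compositions, the yield, totals, LOI, glass mass) from the batch weights per 269.9 t of glass, as set out in problem or answer.
What the batch supplies per oxide:
  SiO2: 141.3·0.6322 = 89.33 t
  MgO: 46.86·0.4079 + 141.3·0.3173 = 63.95 t
  PbO: 40.51·0.9771 = 39.58 t
  B2O3: 42.89·0.5599 = 24.01 t
  CaO: 46.86·0.5822 + 46.06·0.5588 = 53.02 t
LOI: 46.86·0.009900 + 46.06·0.4412 + 40.51·0.02290 + 42.89·0.4401 + 141.3·0.05050 = 47.72 t
batch − LOI leaves glass = 317.6 − 47.72 = 269.9 t (consistent with Σ oxide mass)
wt % = oxide mass / glass mass × 100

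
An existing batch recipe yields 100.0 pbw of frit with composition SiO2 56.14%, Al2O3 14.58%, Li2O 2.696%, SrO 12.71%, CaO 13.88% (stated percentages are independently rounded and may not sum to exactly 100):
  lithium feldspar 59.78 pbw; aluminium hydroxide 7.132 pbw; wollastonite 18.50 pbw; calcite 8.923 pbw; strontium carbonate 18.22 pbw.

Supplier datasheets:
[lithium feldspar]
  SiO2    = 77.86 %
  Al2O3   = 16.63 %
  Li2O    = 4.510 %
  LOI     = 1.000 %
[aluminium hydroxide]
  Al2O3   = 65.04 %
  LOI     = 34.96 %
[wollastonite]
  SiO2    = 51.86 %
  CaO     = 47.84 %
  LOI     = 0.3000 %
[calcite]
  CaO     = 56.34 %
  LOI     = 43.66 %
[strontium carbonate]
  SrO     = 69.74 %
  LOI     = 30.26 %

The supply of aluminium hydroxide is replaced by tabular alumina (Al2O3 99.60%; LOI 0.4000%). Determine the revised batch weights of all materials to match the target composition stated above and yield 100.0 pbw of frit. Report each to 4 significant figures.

All internal work keeps full float precision at each step — working values appear (rounded to four significant figures) between the steps. Every reported number undergoes a single rounding; derived quantities are carried from the batch weights on 100.0 pbw of glass at full precision (the totals, the yield, LOI, net glass mass, the five compositions) as written in either problem or answer.
Target oxide masses per 100.0 pbw frit:
  SiO2: 56.14% × 100.0 = 56.14 pbw
  Al2O3: 14.58% × 100.0 = 14.58 pbw
  Li2O: 2.696% × 100.0 = 2.696 pbw
  SrO: 12.71% × 100.0 = 12.71 pbw
  CaO: 13.88% × 100.0 = 13.88 pbw
Per-oxide balance check given the weights on record, on the stated basis (sums match the target masses exact up to rounding of places):
  SiO2: 59.78·0.7786 + 18.50·0.5186 = 56.14 pbw (target 56.14 pbw)
  Al2O3: 59.78·0.1663 + 4.658·0.9960 = 14.58 pbw (target 14.58 pbw)
  Li2O: 59.78·0.04510 = 2.696 pbw (target 2.696 pbw)
  SrO: 18.22·0.6974 = 12.71 pbw (target 12.71 pbw)
  CaO: 18.50·0.4784 + 8.923·0.5634 = 13.88 pbw (target 13.88 pbw)
Glass mass check: the batch minus its LOI: 100.0 pbw (targets for the oxides total 100.0 pbw; with the basis standing at 100.0 pbw — differing by rounding only).
Total batch = Σ batch = 110.1 pbw; the LOI term Σ batch·LOI equals 10.08 pbw; yield = glass ÷ total batch = 90.84%.

Revised batch per 100.0 pbw frit:
  lithium feldspar: 59.78 pbw
  tabular alumina: 4.658 pbw
  wollastonite: 18.50 pbw
  calcite: 8.923 pbw
  strontium carbonate: 18.22 pbw
Total batch = 110.1 pbw; LOI loss = 10.08 pbw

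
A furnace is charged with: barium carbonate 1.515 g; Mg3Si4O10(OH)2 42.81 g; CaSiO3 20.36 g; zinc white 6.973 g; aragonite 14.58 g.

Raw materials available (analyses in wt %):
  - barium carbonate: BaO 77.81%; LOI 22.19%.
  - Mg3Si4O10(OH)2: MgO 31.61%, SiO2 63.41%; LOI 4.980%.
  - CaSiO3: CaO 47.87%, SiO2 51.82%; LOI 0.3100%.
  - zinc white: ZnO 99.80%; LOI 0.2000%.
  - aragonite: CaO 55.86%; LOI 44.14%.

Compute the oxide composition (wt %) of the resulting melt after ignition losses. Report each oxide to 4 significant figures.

Glass mass = 77.26 g (batch 86.24 − LOI 8.981).
Composition: BaO 1.526%, MgO 17.52%, ZnO 9.008%, CaO 23.16%, SiO2 48.79%

The intermediate values are shown, with 4-significant-figure rounding, alongside each step. Each numeric step maintains full precision in all steps — every reported value undergoes a single rounding — all derived quantities (glass mass, ignition loss, the totals, five oxide percentages, the yield) are re-derived at full float precision starting from the weights per 77.26 g of glass, as given in the problem or answer text.
Oxide-by-oxide delivered mass:
  BaO: 1.515·0.7781 = 1.179 g
  MgO: 42.81·0.3161 = 13.53 g
  ZnO: 6.973·0.9980 = 6.959 g
  CaO: 20.36·0.4787 + 14.58·0.5586 = 17.89 g
  SiO2: 42.81·0.6341 + 20.36·0.5182 = 37.70 g
LOI: 1.515·0.2219 + 42.81·0.04980 + 20.36·0.003100 + 6.973·0.002000 + 14.58·0.4414 = 8.981 g
Net of LOI, the glass mass = 86.24 − 8.981 = 77.26 g (the oxide masses sum to this)
percent share: oxide ÷ glass, ×100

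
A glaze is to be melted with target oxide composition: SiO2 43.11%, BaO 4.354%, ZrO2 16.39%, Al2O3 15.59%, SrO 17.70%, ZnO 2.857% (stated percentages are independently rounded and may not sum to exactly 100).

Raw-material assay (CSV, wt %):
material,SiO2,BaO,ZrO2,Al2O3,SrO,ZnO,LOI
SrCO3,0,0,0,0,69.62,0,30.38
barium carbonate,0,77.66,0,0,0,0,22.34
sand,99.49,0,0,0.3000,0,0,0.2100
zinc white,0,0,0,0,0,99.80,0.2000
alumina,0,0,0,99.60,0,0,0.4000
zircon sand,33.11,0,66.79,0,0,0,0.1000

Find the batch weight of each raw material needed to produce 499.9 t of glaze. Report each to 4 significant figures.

Each numeric step keeps full float precision in all steps — values along the way appear, rounded to 4 significant figures, across the worked steps; every reported value is rounded once only. Derived quantities are recomputed in exact precision (the six compositions, the yield, net glass mass, LOI, the totals) starting from the weights for 499.9 t of glass, exactly as printed in either problem or answer.
Target masses of each oxide per 499.9 t glaze:
  SiO2: 43.11% × 499.9 = 215.5 t
  BaO: 4.354% × 499.9 = 21.77 t
  ZrO2: 16.39% × 499.9 = 81.93 t
  Al2O3: 15.59% × 499.9 = 77.93 t
  SrO: 17.70% × 499.9 = 88.48 t
  ZnO: 2.857% × 499.9 = 14.28 t
A balance pass over the oxides, on the weights just shown, versus the basis set out (oxide sums agree with the targets inside rounding margins):
  SiO2: 175.8·0.9949 + 122.7·0.3311 = 215.5 t (target 215.5 t)
  BaO: 28.03·0.7766 = 21.77 t (target 21.77 t)
  ZrO2: 122.7·0.6679 = 81.95 t (target 81.93 t)
  Al2O3: 175.8·0.003000 + 77.72·0.9960 = 77.94 t (target 77.93 t)
  SrO: 127.1·0.6962 = 88.49 t (target 88.48 t)
  ZnO: 14.31·0.9980 = 14.28 t (target 14.28 t)
Consistency of the glass mass: batch Σ − ignition loss = 500.0 t (the Σ of target masses is 499.9 t; stated basis 499.9 t — deltas are rounding alone).
Whole-batch sum: Σ batch = 545.7 t; the LOI term Σ batch·LOI equals 45.71 t; yield, glass over the total, = 91.62%.

Batch per 499.9 t glaze:
  SrCO3: 127.1 t
  barium carbonate: 28.03 t
  sand: 175.8 t
  zinc white: 14.31 t
  alumina: 77.72 t
  zircon sand: 122.7 t
Total batch = 545.7 t; LOI loss = 45.71 t; yield = 91.62%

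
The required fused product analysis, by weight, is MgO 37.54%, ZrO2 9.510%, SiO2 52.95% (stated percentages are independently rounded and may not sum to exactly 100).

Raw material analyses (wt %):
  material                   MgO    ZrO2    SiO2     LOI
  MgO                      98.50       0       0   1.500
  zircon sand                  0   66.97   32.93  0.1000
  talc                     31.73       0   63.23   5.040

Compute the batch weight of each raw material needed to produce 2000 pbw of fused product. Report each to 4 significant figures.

Batch per 2000 pbw fused product:
  MgO: 270.4 pbw
  zircon sand: 284.0 pbw
  talc: 1527 pbw
Total batch = 2081 pbw; LOI loss = 81.30 pbw; yield = 96.09%

In-progress results appear rounded to 4 significant figures between the steps; each numeric step keeps full precision through the solve — each reported number is rounded only once. The derived quantities (the three compositions, yield, LOI, the totals, net glass mass) are re-derived in full float precision from the batch weights at 2000 pbw of glass as set out in either problem or answer.
Target masses of each oxide per 2000 pbw fused product:
  MgO: 37.54% × 2000 = 750.8 pbw
  ZrO2: 9.510% × 2000 = 190.2 pbw
  SiO2: 52.95% × 2000 = 1059 pbw
A balance pass over the oxides, from the weights as reported, relative to the basis at hand (target by target, the sums agree given rounding of the digits):
  MgO: 270.4·0.9850 + 1527·0.3173 = 750.9 pbw (target 750.8 pbw)
  ZrO2: 284.0·0.6697 = 190.2 pbw (target 190.2 pbw)
  SiO2: 284.0·0.3293 + 1527·0.6323 = 1059 pbw (target 1059 pbw)
Auditing the glass mass value: whole batch net of LOI = 2000 pbw (the targets, summed, come to 2000 pbw; with the basis standing at 2000 pbw — rounding explains the deltas).
Adding the batch up: Σ batch = 2081 pbw; LOI loss = Σ batch·LOI = 81.30 pbw; the yield ratio, glass ÷ batch: 96.09%.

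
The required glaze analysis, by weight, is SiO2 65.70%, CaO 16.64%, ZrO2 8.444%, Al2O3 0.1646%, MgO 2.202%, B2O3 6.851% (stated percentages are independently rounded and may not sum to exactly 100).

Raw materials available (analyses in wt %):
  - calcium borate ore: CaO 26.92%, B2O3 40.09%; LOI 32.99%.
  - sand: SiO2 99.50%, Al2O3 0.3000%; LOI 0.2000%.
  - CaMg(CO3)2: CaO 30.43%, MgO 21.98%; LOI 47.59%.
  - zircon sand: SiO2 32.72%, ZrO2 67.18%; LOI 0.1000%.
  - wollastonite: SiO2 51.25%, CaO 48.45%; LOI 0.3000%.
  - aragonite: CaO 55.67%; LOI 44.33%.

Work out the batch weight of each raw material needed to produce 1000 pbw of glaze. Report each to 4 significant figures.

All internal work carries exact precision from start to finish; intermediates are printed rounded off to 4 significant figures at each printed step; exactly one rounding is applied to every reported number; derived quantities, including the yield, totals, the six compositions, LOI, glass mass, are rebuilt from the weighed amounts on 1000 pbw of glass at exact precision, as set out in question or answer.
Oxide-by-oxide targets in 1000 pbw glaze:
  SiO2: 65.70% × 1000 = 657.0 pbw
  CaO: 16.64% × 1000 = 166.4 pbw
  ZrO2: 8.444% × 1000 = 84.44 pbw
  Al2O3: 0.1646% × 1000 = 1.646 pbw
  MgO: 2.202% × 1000 = 22.02 pbw
  B2O3: 6.851% × 1000 = 68.51 pbw
Checking each oxide sum using the reported weights, versus the basis set out (sum by sum, the targets are met up to rounding of the answer):
  SiO2: 548.7·0.9950 + 125.7·0.3272 + 136.5·0.5125 = 657.0 pbw (target 657.0 pbw)
  CaO: 170.9·0.2692 + 100.2·0.3043 + 136.5·0.4845 + 42.72·0.5567 = 166.4 pbw (target 166.4 pbw)
  ZrO2: 125.7·0.6718 = 84.45 pbw (target 84.44 pbw)
  Al2O3: 548.7·0.003000 = 1.646 pbw (target 1.646 pbw)
  MgO: 100.2·0.2198 = 22.02 pbw (target 22.02 pbw)
  B2O3: 170.9·0.4009 = 68.51 pbw (target 68.51 pbw)
Consistency of the glass mass: batch Σ − ignition loss = 1000 pbw (the targets, summed, come to 1000 pbw; stated basis 1000 pbw — deltas are rounding alone).
Batch total: Σ batch = 1125 pbw; Σ batch·LOI gives LOI loss = 124.6 pbw; yield = glass ÷ total batch = 88.92%.

Batch per 1000 pbw glaze:
  calcium borate ore: 170.9 pbw
  sand: 548.7 pbw
  CaMg(CO3)2: 100.2 pbw
  zircon sand: 125.7 pbw
  wollastonite: 136.5 pbw
  aragonite: 42.72 pbw
Total batch = 1125 pbw; LOI loss = 124.6 pbw; yield = 88.92%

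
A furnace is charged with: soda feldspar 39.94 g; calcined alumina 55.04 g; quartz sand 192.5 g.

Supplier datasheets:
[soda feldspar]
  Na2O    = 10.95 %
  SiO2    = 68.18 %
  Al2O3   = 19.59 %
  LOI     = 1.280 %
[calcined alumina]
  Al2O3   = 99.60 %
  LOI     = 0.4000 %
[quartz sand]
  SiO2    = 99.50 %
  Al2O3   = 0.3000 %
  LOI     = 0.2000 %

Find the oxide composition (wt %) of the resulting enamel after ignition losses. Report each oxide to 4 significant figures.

In-progress results are shown rounded to four significant figures — full float precision is held through the solve. Each reported value sees exactly one rounding — derived quantities are carried starting from the weights for 286.4 g of glass in full precision (LOI, glass mass, totals, three oxide percentages, yield), as set out in the problem or the answer.
Delivered oxide masses:
  Na2O: 39.94·0.1095 = 4.373 g
  SiO2: 39.94·0.6818 + 192.5·0.9950 = 218.8 g
  Al2O3: 39.94·0.1959 + 55.04·0.9960 + 192.5·0.003000 = 63.22 g
LOI: 39.94·0.01280 + 55.04·0.004000 + 192.5·0.002000 = 1.116 g
The glass mass, total less LOI, = 287.5 − 1.116 = 286.4 g (equal to the oxide-mass sum)
percent by weight: oxide/glass ×100

Glass mass = 286.4 g (batch 287.5 − LOI 1.116).
Composition: Na2O 1.527%, SiO2 76.40%, Al2O3 22.08%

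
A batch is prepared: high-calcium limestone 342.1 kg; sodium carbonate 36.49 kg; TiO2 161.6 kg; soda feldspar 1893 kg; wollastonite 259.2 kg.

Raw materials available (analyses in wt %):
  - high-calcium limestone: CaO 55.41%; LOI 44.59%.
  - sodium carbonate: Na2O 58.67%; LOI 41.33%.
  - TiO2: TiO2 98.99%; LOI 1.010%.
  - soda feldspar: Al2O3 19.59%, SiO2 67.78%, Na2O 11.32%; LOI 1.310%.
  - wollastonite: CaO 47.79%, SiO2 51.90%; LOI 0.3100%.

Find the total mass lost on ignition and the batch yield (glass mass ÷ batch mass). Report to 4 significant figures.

LOI loss = 194.9 kg; glass = 2498 kg; yield = 92.76%

In-progress results are printed rounded to four significant digits in the working. All arithmetic carries exact precision all the way through — exactly one rounding lands on each reported result. All derived quantities (the five compositions, ignition loss, yield, net glass mass, totals) are re-derived from the batch weights at 2498 kg of glass in full precision as given in problem or answer.
Loss on ignition, line by line:
  high-calcium limestone: 342.1 × 0.4459 = 152.5 kg
  sodium carbonate: 36.49 × 0.4133 = 15.08 kg
  TiO2: 161.6 × 0.01010 = 1.632 kg
  soda feldspar: 1893 × 0.01310 = 24.80 kg
  wollastonite: 259.2 × 0.003100 = 0.8035 kg
Total LOI = 194.9 kg
Glass = batch − LOI = 2692 − 194.9 = 2498 kg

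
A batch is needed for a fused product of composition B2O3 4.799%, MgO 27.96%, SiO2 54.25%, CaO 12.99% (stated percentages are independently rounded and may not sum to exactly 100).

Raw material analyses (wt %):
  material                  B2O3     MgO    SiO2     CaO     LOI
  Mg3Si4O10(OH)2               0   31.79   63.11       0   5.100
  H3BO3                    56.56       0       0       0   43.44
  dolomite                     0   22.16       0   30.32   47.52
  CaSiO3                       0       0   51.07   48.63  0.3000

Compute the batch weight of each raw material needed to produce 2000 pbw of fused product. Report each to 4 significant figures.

Values along the way are printed rounded to four significant digits. Each numeric step runs at exact precision at all times; exactly one rounding lands on every reported number. The derived quantities are re-derived starting from the weights at 2000 pbw of glass in exact precision (LOI, totals, the yield, net glass mass, the four compositions), exactly as shown in the problem or answer text.
The oxide mass targets at 2000 pbw fused product:
  B2O3: 4.799% × 2000 = 95.98 pbw
  MgO: 27.96% × 2000 = 559.2 pbw
  SiO2: 54.25% × 2000 = 1085 pbw
  CaO: 12.99% × 2000 = 259.8 pbw
Per-oxide balance check with the batch weights as given, against the basis in use (oxide sums agree with the targets inside rounding margins):
  B2O3: 169.7·0.5656 = 95.98 pbw (target 95.98 pbw)
  MgO: 1485·0.3179 + 392.9·0.2216 = 559.1 pbw (target 559.2 pbw)
  SiO2: 1485·0.6311 + 289.3·0.5107 = 1085 pbw (target 1085 pbw)
  CaO: 392.9·0.3032 + 289.3·0.4863 = 259.8 pbw (target 259.8 pbw)
Glass-mass closure: Σ batch − LOI loss = 2000 pbw (targets for the oxides total 2000 pbw; basis as stated: 2000 pbw — a pure rounding effect).
Summing the batch: Σ batch = 2337 pbw; Σ batch·LOI gives LOI loss = 337.0 pbw; as yield: glass ÷ batch → 85.58%.

Batch per 2000 pbw fused product:
  Mg3Si4O10(OH)2: 1485 pbw
  H3BO3: 169.7 pbw
  dolomite: 392.9 pbw
  CaSiO3: 289.3 pbw
Total batch = 2337 pbw; LOI loss = 337.0 pbw; yield = 85.58%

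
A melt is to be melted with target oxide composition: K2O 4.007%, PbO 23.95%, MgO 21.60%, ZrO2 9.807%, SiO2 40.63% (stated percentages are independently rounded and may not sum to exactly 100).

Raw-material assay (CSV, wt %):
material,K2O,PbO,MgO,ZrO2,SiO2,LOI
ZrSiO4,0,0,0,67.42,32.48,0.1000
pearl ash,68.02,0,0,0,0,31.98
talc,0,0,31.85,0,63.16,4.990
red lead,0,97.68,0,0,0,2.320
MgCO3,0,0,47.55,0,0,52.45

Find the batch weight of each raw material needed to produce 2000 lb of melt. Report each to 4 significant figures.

Working values are displayed, rounded to four significant figures, in the working — the whole derivation maintains exact precision in every operation. Each reported value takes exactly one rounding. The derived quantities, which include LOI, yield, totals, net glass mass, five oxide percentages, are recomputed at exact precision, as set out in problem or answer, from the weighed amounts for 2000 lb of glass.
Target oxide masses per 2000 lb melt:
  K2O: 4.007% × 2000 = 80.14 lb
  PbO: 23.95% × 2000 = 479.0 lb
  MgO: 21.60% × 2000 = 432.0 lb
  ZrO2: 9.807% × 2000 = 196.1 lb
  SiO2: 40.63% × 2000 = 812.6 lb
Mass-balance tally per oxide with the batch weights as given, relative to the basis at hand (each sum matches its target mass modulo rounding of the values):
  K2O: 117.8·0.6802 = 80.13 lb (target 80.14 lb)
  PbO: 490.4·0.9768 = 479.0 lb (target 479.0 lb)
  MgO: 1137·0.3185 + 147.0·0.4755 = 432.0 lb (target 432.0 lb)
  ZrO2: 290.9·0.6742 = 196.1 lb (target 196.1 lb)
  SiO2: 290.9·0.3248 + 1137·0.6316 = 812.6 lb (target 812.6 lb)
Consistency of the glass mass: whole batch net of LOI = 2000 lb (per-oxide target masses sum to 2000 lb; basis as stated: 2000 lb — a pure rounding effect).
Summing the batch: Σ batch = 2183 lb; ignition loss, Σ(batch × LOI) = 183.2 lb; yield, glass over the total, = 91.61%.

Batch per 2000 lb melt:
  ZrSiO4: 290.9 lb
  pearl ash: 117.8 lb
  talc: 1137 lb
  red lead: 490.4 lb
  MgCO3: 147.0 lb
Total batch = 2183 lb; LOI loss = 183.2 lb; yield = 91.61%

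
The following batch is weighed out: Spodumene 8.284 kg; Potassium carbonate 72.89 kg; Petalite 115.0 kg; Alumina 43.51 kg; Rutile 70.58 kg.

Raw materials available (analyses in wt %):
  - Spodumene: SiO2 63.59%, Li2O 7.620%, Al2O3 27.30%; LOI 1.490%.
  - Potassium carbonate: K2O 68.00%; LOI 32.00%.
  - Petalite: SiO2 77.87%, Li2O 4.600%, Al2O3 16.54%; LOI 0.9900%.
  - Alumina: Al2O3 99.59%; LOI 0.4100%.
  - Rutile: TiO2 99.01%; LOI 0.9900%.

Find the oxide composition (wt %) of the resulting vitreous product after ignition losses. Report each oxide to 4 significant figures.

Glass mass = 284.8 kg (batch 310.3 − LOI 25.46).
Composition: SiO2 33.29%, K2O 17.40%, Li2O 2.079%, TiO2 24.54%, Al2O3 22.69%

Each numeric step holds exact precision end to end — mid-chain values are shown rounded to four significant digits. A single rounding yields each reported result. All derived quantities (LOI, totals, the five compositions, glass mass, yield) are recomputed at full float precision from the batch weights for 284.8 kg of glass, as written in question or answer.
What the batch supplies per oxide:
  SiO2: 8.284·0.6359 + 115.0·0.7787 = 94.82 kg
  K2O: 72.89·0.6800 = 49.57 kg
  Li2O: 8.284·0.07620 + 115.0·0.04600 = 5.921 kg
  TiO2: 70.58·0.9901 = 69.88 kg
  Al2O3: 8.284·0.2730 + 115.0·0.1654 + 43.51·0.9959 = 64.61 kg
LOI: 8.284·0.01490 + 72.89·0.3200 + 115.0·0.009900 + 43.51·0.004100 + 70.58·0.009900 = 25.46 kg
Glass = total batch minus LOI = 310.3 − 25.46 = 284.8 kg (matching Σ of the oxides)
wt %: oxide over glass, times 100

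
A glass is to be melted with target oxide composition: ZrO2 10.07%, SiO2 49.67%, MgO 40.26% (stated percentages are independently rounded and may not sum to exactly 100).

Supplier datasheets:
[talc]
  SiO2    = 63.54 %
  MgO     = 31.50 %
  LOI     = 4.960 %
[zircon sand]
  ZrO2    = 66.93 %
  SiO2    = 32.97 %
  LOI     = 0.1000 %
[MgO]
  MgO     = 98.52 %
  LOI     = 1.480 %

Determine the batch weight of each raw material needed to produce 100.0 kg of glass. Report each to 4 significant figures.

Batch per 100.0 kg glass:
  talc: 70.36 kg
  zircon sand: 15.05 kg
  MgO: 18.37 kg
Total batch = 103.8 kg; LOI loss = 3.777 kg; yield = 96.36%

The intermediate values appear with 4-significant-figure rounding alongside each step. All arithmetic carries exact precision through the solve — a single rounding produces each reported number — derived quantities are computed from the weighed amounts for 100.0 kg of glass at full precision (glass mass, ignition loss, the three compositions, the totals, the yield) exactly as shown in either problem or answer.
Target oxide masses per 100.0 kg glass:
  ZrO2: 10.07% × 100.0 = 10.07 kg
  SiO2: 49.67% × 100.0 = 49.67 kg
  MgO: 40.26% × 100.0 = 40.26 kg
A balance pass over the oxides, given the weights on record, against the basis in use (sums match the target masses once rounding is allowed for):
  ZrO2: 15.05·0.6693 = 10.07 kg (target 10.07 kg)
  SiO2: 70.36·0.6354 + 15.05·0.3297 = 49.67 kg (target 49.67 kg)
  MgO: 70.36·0.3150 + 18.37·0.9852 = 40.26 kg (target 40.26 kg)
The glass-mass cross-check: net batch after ignition = 100.0 kg (the Σ of target masses is 100.0 kg; against the stated basis, 100.0 kg — any gap is answer rounding).
Summing the batch: Σ batch = 103.8 kg; LOI loss = Σ batch·LOI = 3.777 kg; yield: glass divided by total = 96.36%.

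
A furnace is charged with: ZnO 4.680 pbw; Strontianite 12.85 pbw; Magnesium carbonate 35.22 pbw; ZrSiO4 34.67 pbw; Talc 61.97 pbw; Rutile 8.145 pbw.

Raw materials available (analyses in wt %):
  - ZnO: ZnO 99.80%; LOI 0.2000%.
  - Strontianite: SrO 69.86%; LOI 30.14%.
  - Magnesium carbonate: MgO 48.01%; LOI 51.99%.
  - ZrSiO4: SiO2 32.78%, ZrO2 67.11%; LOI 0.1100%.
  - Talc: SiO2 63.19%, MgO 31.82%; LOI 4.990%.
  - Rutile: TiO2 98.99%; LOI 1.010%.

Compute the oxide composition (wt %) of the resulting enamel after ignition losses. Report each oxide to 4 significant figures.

Glass mass = 132.1 pbw (batch 157.5 − LOI 25.41).
Composition: TiO2 6.102%, SiO2 38.24%, SrO 6.794%, MgO 27.72%, ZrO2 17.61%, ZnO 3.535%

The whole derivation runs at exact precision through the solve. Mid-chain values are printed rounded off to 4 significant digits across the worked steps. Every reported value is rounded only once; derived quantities, including six oxide percentages, LOI, the yield, totals, glass mass, are recomputed from the weighed amounts at 132.1 pbw of glass at exact precision exactly as shown in the question or the answer.
Mass of each oxide from the mix:
  TiO2: 8.145·0.9899 = 8.063 pbw
  SiO2: 34.67·0.3278 + 61.97·0.6319 = 50.52 pbw
  SrO: 12.85·0.6986 = 8.977 pbw
  MgO: 35.22·0.4801 + 61.97·0.3182 = 36.63 pbw
  ZrO2: 34.67·0.6711 = 23.27 pbw
  ZnO: 4.680·0.9980 = 4.671 pbw
LOI: 4.680·0.002000 + 12.85·0.3014 + 35.22·0.5199 + 34.67·0.001100 + 61.97·0.04990 + 8.145·0.01010 = 25.41 pbw
Glass = total batch minus LOI = 157.5 − 25.41 = 132.1 pbw (= Σ oxide masses)
each oxide over glass, ×100, is wt %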